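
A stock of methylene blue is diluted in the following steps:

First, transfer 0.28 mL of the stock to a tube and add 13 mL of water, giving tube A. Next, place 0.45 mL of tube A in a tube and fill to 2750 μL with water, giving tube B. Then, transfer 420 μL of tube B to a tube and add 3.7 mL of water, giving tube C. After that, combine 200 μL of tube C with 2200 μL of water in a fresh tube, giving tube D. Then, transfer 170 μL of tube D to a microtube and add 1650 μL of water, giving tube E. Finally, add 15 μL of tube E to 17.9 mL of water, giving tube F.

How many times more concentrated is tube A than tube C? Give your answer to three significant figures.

Step 1: 0.28 mL + 13 mL = 13.28 mL total → factor 13.28/0.28 = 47.429
Step 2: 0.45 mL brought to 2750 μL → factor 2.75/0.45 = 6.1111
Step 3: 420 μL + 3.7 mL = 4120 μL total → factor 4120/420 = 9.8095
Dilution factor to tube A = 47.429; to tube C = 2843.2
[tube A]/[tube C] = (factor to tube C)/(factor to tube A) = 2843.2/47.429 = 59.9

59.9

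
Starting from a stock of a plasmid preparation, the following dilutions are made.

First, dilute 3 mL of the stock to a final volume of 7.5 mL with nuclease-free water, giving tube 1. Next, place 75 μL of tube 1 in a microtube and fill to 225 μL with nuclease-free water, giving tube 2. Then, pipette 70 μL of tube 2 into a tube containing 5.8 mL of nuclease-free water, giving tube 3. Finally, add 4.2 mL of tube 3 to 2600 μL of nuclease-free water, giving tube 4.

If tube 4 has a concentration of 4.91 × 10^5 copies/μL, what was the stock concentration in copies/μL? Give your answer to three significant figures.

Step 1: 3 mL brought to 7.5 mL → factor 7.5/3 = 2.5
Step 2: 75 μL brought to 225 μL → factor 225/75 = 3
Step 3: 70 μL + 5.8 mL = 5870 μL total → factor 5870/70 = 83.857
Step 4: 4.2 mL + 2600 μL = 6.8 mL total → factor 6.8/4.2 = 1.619
Overall dilution factor = 2.5 × 3 × 83.857 × 1.619 = 1018.3
Stock = 4.91 × 10^5 copies/μL × 1018.3 = 5.00 × 10^8 copies/μL

5.00 × 10^8 copies/μL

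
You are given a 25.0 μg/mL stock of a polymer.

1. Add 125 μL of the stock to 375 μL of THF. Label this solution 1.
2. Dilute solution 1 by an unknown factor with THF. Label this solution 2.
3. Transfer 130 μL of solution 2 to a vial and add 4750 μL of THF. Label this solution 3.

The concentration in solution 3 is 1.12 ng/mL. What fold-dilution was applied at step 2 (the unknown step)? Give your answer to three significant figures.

Step 1: 125 μL + 375 μL = 500 μL total → factor 500/125 = 4
Step 2: unknown factor x
Step 3: 130 μL + 4750 μL = 4880 μL total → factor 4880/130 = 37.538
Product of known-step factors = 150.15
Overall factor = 25.0 μg/mL / (1.12 ng/mL) = 22321
x = 22321 / 150.15 = 149

149-fold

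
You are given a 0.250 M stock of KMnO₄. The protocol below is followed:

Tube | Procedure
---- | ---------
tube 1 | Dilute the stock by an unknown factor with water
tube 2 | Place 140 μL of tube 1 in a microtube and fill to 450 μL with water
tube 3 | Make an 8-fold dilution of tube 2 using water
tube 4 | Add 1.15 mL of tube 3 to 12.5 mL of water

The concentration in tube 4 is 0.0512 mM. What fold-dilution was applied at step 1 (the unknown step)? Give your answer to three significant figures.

Step 1: unknown factor x
Step 2: 140 μL brought to 450 μL → factor 450/140 = 3.2143
Step 3: 8-fold → factor 8
Step 4: 1.15 mL + 12.5 mL = 13.65 mL total → factor 13.65/1.15 = 11.87
Product of known-step factors = 305.22
Overall factor = 0.250 M / (0.0512 mM) = 4882.8
x = 4882.8 / 305.22 = 16.0

16.0-fold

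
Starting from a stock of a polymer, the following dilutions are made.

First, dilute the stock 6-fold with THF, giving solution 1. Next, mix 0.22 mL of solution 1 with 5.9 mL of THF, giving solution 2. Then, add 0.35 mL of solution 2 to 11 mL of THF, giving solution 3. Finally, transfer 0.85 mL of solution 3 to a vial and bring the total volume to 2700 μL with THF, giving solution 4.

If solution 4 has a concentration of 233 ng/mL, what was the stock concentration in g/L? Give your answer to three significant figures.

4.01 g/L

Step 1: 6-fold → factor 6
Step 2: 0.22 mL + 5.9 mL = 6.12 mL total → factor 6.12/0.22 = 27.818
Step 3: 0.35 mL + 11 mL = 11.35 mL total → factor 11.35/0.35 = 32.429
Step 4: 0.85 mL brought to 2700 μL → factor 2.7/0.85 = 3.1765
Overall dilution factor = 6 × 27.818 × 32.429 × 3.1765 = 17193
Stock = 233 ng/mL × 17193 = 4.006 × 10^6 ng/mL = 4.01 g/L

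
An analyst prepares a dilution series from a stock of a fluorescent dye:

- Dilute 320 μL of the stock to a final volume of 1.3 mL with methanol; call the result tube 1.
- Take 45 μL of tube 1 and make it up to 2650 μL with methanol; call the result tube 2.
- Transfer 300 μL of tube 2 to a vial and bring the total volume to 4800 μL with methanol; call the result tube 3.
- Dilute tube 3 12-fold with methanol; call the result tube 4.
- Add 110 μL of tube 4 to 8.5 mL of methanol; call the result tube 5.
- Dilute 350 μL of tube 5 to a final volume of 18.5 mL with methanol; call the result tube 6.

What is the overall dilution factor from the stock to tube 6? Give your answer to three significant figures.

1.90 × 10^8

Step 1: 320 μL brought to 1.3 mL → factor 1300/320 = 4.0625
Step 2: 45 μL brought to 2650 μL → factor 2650/45 = 58.889
Step 3: 300 μL brought to 4800 μL → factor 4800/300 = 16
Step 4: 12-fold → factor 12
Step 5: 110 μL + 8.5 mL = 8610 μL total → factor 8610/110 = 78.273
Step 6: 350 μL brought to 18.5 mL → factor 18500/350 = 52.857
Overall dilution factor = 4.0625 × 58.889 × 16 × 12 × 78.273 × 52.857 = 1.9004 × 10^8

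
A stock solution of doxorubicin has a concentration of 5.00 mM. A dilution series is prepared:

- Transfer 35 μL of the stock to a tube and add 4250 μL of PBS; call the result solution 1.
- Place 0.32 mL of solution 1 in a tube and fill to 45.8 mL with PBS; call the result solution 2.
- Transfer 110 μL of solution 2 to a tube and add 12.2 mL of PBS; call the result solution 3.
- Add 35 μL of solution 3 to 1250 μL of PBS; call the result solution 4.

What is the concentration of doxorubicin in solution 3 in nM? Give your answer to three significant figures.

Step 1: 35 μL + 4250 μL = 4285 μL total → factor 4285/35 = 122.43
Step 2: 0.32 mL brought to 45.8 mL → factor 45.8/0.32 = 143.12
Step 3: 110 μL + 12.2 mL = 12310 μL total → factor 12310/110 = 111.91
Dilution factor through solution 3 = 122.43 × 143.12 × 111.91 = 1.9609 × 10^6
[solution 3] = 5.00 mM / 1.9609 × 10^6 = 2.550 × 10^-6 mM = 2.55 nM

2.55 nM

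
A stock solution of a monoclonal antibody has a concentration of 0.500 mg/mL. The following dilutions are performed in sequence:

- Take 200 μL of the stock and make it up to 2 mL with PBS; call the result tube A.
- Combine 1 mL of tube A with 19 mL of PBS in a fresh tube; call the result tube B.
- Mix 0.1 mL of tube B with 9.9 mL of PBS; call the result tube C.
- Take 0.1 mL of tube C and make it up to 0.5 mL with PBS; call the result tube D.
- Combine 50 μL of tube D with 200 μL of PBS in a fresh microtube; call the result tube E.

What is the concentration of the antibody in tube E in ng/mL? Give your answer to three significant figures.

1.00 ng/mL

Step 1: 200 μL brought to 2 mL → factor 2000/200 = 10
Step 2: 1 mL + 19 mL = 20 mL total → factor 20/1 = 20
Step 3: 0.1 mL + 9.9 mL = 10 mL total → factor 10/0.1 = 100
Step 4: 0.1 mL brought to 0.5 mL → factor 0.5/0.1 = 5
Step 5: 50 μL + 200 μL = 250 μL total → factor 250/50 = 5
Overall dilution factor = 10 × 20 × 100 × 5 × 5 = 5 × 10^5
Final = 0.500 mg/mL / 5 × 10^5 = 1.000 × 10^-6 mg/mL = 1.00 ng/mL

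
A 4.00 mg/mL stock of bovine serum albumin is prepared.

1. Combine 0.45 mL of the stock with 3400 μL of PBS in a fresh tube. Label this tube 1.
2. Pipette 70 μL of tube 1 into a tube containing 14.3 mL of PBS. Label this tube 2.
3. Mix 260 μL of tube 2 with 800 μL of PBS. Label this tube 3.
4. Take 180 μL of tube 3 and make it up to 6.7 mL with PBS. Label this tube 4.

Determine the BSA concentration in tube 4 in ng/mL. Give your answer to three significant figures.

Step 1: 0.45 mL + 3400 μL = 3.85 mL total → factor 3.85/0.45 = 8.5556
Step 2: 70 μL + 14.3 mL = 14370 μL total → factor 14370/70 = 205.29
Step 3: 260 μL + 800 μL = 1060 μL total → factor 1060/260 = 4.0769
Step 4: 180 μL brought to 6.7 mL → factor 6700/180 = 37.222
Overall dilution factor = 8.5556 × 205.29 × 4.0769 × 37.222 = 2.6653 × 10^5
Final = 4.00 mg/mL / 2.6653 × 10^5 = 1.501 × 10^-5 mg/mL = 15.0 ng/mL

15.0 ng/mL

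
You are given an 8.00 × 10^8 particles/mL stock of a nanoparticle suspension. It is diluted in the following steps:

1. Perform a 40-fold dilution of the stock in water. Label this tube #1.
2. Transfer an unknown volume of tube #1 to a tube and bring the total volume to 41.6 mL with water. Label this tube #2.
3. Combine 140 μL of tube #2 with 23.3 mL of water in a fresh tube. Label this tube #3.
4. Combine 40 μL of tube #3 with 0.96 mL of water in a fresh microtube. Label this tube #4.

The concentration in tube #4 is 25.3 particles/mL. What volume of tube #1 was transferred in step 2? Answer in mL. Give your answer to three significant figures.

0.220 mL

Step 1: 40-fold → factor 40
Step 2: v brought to 41.6 mL → factor = 41.6 mL/v
Step 3: 140 μL + 23.3 mL = 23440 μL total → factor 23440/140 = 167.43
Step 4: 40 μL + 0.96 mL = 1000 μL total → factor 1000/40 = 25
Product of known-step factors = 1.6743 × 10^5
Overall factor = 8.00 × 10^8 particles/mL / (25.3 particles/mL) = 3.1621 × 10^7
Step-2 factor = 3.1621 × 10^7 / 1.6743 × 10^5 = 188.86
v = 41.6 mL / 188.86 = 0.220 mL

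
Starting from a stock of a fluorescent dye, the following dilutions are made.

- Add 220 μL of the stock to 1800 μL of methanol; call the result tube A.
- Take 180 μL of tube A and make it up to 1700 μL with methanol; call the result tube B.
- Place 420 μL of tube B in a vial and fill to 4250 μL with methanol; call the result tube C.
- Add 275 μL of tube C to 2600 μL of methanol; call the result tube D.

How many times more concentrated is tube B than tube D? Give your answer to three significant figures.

Step 1: 220 μL + 1800 μL = 2020 μL total → factor 2020/220 = 9.1818
Step 2: 180 μL brought to 1700 μL → factor 1700/180 = 9.4444
Step 3: 420 μL brought to 4250 μL → factor 4250/420 = 10.119
Step 4: 275 μL + 2600 μL = 2875 μL total → factor 2875/275 = 10.455
Dilution factor to tube B = 86.717; to tube D = 9173.8
[tube B]/[tube D] = (factor to tube D)/(factor to tube B) = 9173.8/86.717 = 106

106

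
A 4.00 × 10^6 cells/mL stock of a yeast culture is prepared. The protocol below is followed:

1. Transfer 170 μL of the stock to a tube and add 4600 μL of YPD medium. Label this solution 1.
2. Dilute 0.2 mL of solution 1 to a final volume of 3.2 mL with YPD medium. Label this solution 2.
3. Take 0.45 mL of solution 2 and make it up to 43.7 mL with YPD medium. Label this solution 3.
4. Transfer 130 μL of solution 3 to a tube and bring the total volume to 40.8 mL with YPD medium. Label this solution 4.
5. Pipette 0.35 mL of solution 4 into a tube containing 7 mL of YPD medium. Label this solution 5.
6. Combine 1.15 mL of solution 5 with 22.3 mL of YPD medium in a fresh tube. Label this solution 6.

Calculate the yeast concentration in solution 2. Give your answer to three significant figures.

Step 1: 170 μL + 4600 μL = 4770 μL total → factor 4770/170 = 28.059
Step 2: 0.2 mL brought to 3.2 mL → factor 3.2/0.2 = 16
Dilution factor through solution 2 = 28.059 × 16 = 448.94
[solution 2] = 4.00 × 10^6 cells/mL / 448.94 = 8.91 × 10^3 cells/mL

8.91 × 10^3 cells/mL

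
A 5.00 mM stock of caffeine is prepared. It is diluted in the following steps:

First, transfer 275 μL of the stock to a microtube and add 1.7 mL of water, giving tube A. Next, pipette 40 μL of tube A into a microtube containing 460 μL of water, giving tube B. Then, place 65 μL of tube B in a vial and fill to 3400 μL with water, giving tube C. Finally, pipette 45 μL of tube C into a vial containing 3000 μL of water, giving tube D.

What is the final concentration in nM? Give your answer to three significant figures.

Step 1: 275 μL + 1.7 mL = 1975 μL total → factor 1975/275 = 7.1818
Step 2: 40 μL + 460 μL = 500 μL total → factor 500/40 = 12.5
Step 3: 65 μL brought to 3400 μL → factor 3400/65 = 52.308
Step 4: 45 μL + 3000 μL = 3045 μL total → factor 3045/45 = 67.667
Overall dilution factor = 7.1818 × 12.5 × 52.308 × 67.667 = 3.1775 × 10^5
Final = 5.00 mM / 3.1775 × 10^5 = 1.574 × 10^-5 mM = 15.7 nM

15.7 nM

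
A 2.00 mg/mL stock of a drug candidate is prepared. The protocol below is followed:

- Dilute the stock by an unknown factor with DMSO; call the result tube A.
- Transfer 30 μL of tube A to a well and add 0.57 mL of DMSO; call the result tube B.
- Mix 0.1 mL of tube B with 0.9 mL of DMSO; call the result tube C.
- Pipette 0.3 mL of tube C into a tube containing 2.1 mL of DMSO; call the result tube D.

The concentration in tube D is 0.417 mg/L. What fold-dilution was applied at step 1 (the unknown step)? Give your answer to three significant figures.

Step 1: unknown factor x
Step 2: 30 μL + 0.57 mL = 600 μL total → factor 600/30 = 20
Step 3: 0.1 mL + 0.9 mL = 1 mL total → factor 1/0.1 = 10
Step 4: 0.3 mL + 2.1 mL = 2.4 mL total → factor 2.4/0.3 = 8
Product of known-step factors = 1600
Overall factor = 2.00 mg/mL / (0.417 mg/L) = 4796.2
x = 4796.2 / 1600 = 3.00

3.00-fold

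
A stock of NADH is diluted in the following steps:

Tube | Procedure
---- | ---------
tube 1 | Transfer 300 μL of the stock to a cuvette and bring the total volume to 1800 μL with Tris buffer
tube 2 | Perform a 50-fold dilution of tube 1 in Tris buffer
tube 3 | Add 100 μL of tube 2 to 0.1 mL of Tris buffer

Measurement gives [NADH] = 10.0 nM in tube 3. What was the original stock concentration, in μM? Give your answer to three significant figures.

Step 1: 300 μL brought to 1800 μL → factor 1800/300 = 6
Step 2: 50-fold → factor 50
Step 3: 100 μL + 0.1 mL = 200 μL total → factor 200/100 = 2
Overall dilution factor = 6 × 50 × 2 = 600
Stock = 10.0 nM × 600 = 6000 nM = 6.00 μM

6.00 μM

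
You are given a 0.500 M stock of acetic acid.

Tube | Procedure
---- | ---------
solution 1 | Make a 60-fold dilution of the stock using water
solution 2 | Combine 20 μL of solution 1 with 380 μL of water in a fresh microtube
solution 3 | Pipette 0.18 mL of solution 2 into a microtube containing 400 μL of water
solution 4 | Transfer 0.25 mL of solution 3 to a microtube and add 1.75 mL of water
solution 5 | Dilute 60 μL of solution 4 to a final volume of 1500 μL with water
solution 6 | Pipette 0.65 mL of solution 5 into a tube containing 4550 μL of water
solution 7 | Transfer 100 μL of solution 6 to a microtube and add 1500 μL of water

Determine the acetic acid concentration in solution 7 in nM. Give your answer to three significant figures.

5.05 nM

Step 1: 60-fold → factor 60
Step 2: 20 μL + 380 μL = 400 μL total → factor 400/20 = 20
Step 3: 0.18 mL + 400 μL = 0.58 mL total → factor 0.58/0.18 = 3.2222
Step 4: 0.25 mL + 1.75 mL = 2 mL total → factor 2/0.25 = 8
Step 5: 60 μL brought to 1500 μL → factor 1500/60 = 25
Step 6: 0.65 mL + 4550 μL = 5.2 mL total → factor 5.2/0.65 = 8
Step 7: 100 μL + 1500 μL = 1600 μL total → factor 1600/100 = 16
Overall dilution factor = 60 × 20 × 3.2222 × 8 × 25 × 8 × 16 = 9.8987 × 10^7
Final = 0.500 M / 9.8987 × 10^7 = 5.051 × 10^-9 M = 5.05 nM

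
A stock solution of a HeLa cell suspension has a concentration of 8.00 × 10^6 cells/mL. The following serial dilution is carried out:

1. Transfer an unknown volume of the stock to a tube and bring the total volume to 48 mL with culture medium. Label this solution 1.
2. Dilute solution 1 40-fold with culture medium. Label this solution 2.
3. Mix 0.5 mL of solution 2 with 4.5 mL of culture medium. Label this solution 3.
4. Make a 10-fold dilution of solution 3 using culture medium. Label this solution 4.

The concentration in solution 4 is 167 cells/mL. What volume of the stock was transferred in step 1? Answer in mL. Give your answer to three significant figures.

Step 1: v brought to 48 mL → factor = 48 mL/v
Step 2: 40-fold → factor 40
Step 3: 0.5 mL + 4.5 mL = 5 mL total → factor 5/0.5 = 10
Step 4: 10-fold → factor 10
Product of known-step factors = 4000
Overall factor = 8.00 × 10^6 cells/mL / (167 cells/mL) = 47904
Step-1 factor = 47904 / 4000 = 11.976
v = 48 mL / 11.976 = 4.01 mL

4.01 mL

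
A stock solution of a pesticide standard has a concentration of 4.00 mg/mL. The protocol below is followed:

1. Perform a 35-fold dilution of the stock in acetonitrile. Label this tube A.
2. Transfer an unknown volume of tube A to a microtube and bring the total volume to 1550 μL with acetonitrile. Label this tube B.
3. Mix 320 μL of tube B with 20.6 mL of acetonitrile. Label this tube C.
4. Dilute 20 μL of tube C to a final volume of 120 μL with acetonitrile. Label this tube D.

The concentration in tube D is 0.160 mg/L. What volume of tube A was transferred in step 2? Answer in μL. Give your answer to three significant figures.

Step 1: 35-fold → factor 35
Step 2: v brought to 1550 μL → factor = 1550 μL/v
Step 3: 320 μL + 20.6 mL = 20920 μL total → factor 20920/320 = 65.375
Step 4: 20 μL brought to 120 μL → factor 120/20 = 6
Product of known-step factors = 13729
Overall factor = 4.00 mg/mL / (0.160 mg/L) = 25000
Step-2 factor = 25000 / 13729 = 1.821
v = 1550 μL / 1.821 = 851 μL

851 μL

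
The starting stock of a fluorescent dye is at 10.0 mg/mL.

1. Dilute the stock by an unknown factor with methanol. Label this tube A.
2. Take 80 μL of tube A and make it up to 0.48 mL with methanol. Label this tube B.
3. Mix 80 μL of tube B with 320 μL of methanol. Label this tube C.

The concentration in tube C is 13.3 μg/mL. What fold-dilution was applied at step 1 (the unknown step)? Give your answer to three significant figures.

Step 1: unknown factor x
Step 2: 80 μL brought to 0.48 mL → factor 480/80 = 6
Step 3: 80 μL + 320 μL = 400 μL total → factor 400/80 = 5
Product of known-step factors = 30
Overall factor = 10.0 mg/mL / (13.3 μg/mL) = 751.88
x = 751.88 / 30 = 25.1

25.1-fold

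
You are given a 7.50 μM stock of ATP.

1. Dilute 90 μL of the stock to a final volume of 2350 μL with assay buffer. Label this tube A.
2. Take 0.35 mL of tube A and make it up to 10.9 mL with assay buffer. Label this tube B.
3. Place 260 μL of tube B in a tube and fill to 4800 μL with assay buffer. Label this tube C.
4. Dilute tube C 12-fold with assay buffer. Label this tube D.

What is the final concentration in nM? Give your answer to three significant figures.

0.0416 nM

Step 1: 90 μL brought to 2350 μL → factor 2350/90 = 26.111
Step 2: 0.35 mL brought to 10.9 mL → factor 10.9/0.35 = 31.143
Step 3: 260 μL brought to 4800 μL → factor 4800/260 = 18.462
Step 4: 12-fold → factor 12
Overall dilution factor = 26.111 × 31.143 × 18.462 × 12 = 1.8015 × 10^5
Final = 7.50 μM / 1.8015 × 10^5 = 4.163 × 10^-5 μM = 0.0416 nM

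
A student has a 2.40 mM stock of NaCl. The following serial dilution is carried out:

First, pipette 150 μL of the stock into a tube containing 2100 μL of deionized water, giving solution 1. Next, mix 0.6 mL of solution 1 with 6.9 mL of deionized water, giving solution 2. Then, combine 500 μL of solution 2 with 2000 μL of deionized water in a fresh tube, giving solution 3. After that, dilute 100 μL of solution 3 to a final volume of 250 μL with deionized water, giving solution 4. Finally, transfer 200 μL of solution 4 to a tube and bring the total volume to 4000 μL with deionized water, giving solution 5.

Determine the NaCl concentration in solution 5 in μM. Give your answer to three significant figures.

Step 1: 150 μL + 2100 μL = 2250 μL total → factor 2250/150 = 15
Step 2: 0.6 mL + 6.9 mL = 7.5 mL total → factor 7.5/0.6 = 12.5
Step 3: 500 μL + 2000 μL = 2500 μL total → factor 2500/500 = 5
Step 4: 100 μL brought to 250 μL → factor 250/100 = 2.5
Step 5: 200 μL brought to 4000 μL → factor 4000/200 = 20
Overall dilution factor = 15 × 12.5 × 5 × 2.5 × 20 = 46875
Final = 2.40 mM / 46875 = 5.120 × 10^-5 mM = 0.0512 μM

0.0512 μM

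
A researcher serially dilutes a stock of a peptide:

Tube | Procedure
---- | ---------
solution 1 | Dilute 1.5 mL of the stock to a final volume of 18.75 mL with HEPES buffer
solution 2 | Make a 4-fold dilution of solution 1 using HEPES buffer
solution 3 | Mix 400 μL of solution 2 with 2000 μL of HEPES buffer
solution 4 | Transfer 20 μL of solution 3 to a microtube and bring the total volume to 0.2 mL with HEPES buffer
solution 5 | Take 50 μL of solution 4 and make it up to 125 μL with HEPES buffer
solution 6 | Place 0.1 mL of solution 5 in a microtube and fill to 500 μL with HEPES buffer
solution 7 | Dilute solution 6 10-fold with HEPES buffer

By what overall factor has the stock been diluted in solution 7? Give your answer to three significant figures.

Step 1: 1.5 mL brought to 18.75 mL → factor 18.75/1.5 = 12.5
Step 2: 4-fold → factor 4
Step 3: 400 μL + 2000 μL = 2400 μL total → factor 2400/400 = 6
Step 4: 20 μL brought to 0.2 mL → factor 200/20 = 10
Step 5: 50 μL brought to 125 μL → factor 125/50 = 2.5
Step 6: 0.1 mL brought to 500 μL → factor 0.5/0.1 = 5
Step 7: 10-fold → factor 10
Overall dilution factor = 12.5 × 4 × 6 × 10 × 2.5 × 5 × 10 = 3.75 × 10^5

3.75 × 10^5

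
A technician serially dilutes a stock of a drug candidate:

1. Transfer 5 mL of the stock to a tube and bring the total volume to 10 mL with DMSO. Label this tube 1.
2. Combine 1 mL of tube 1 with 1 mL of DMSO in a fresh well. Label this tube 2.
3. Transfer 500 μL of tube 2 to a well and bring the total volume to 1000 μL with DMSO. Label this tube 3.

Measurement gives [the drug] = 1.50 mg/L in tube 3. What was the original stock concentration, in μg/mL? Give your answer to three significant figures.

Step 1: 5 mL brought to 10 mL → factor 10/5 = 2
Step 2: 1 mL + 1 mL = 2 mL total → factor 2/1 = 2
Step 3: 500 μL brought to 1000 μL → factor 1000/500 = 2
Overall dilution factor = 2 × 2 × 2 = 8
Stock = 1.50 mg/L × 8 = 12.00 mg/L = 12.0 μg/mL

12.0 μg/mL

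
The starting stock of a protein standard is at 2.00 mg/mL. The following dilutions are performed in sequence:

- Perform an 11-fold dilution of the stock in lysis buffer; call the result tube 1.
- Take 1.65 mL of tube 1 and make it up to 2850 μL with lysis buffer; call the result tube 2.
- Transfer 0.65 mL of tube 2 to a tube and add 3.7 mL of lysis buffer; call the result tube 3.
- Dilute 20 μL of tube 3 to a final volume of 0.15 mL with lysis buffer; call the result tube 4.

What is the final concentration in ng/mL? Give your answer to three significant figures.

Step 1: 11-fold → factor 11
Step 2: 1.65 mL brought to 2850 μL → factor 2.85/1.65 = 1.7273
Step 3: 0.65 mL + 3.7 mL = 4.35 mL total → factor 4.35/0.65 = 6.6923
Step 4: 20 μL brought to 0.15 mL → factor 150/20 = 7.5
Overall dilution factor = 11 × 1.7273 × 6.6923 × 7.5 = 953.65
Final = 2.00 mg/mL / 953.65 = 0.002097 mg/mL = 2.10 × 10^3 ng/mL

2.10 × 10^3 ng/mL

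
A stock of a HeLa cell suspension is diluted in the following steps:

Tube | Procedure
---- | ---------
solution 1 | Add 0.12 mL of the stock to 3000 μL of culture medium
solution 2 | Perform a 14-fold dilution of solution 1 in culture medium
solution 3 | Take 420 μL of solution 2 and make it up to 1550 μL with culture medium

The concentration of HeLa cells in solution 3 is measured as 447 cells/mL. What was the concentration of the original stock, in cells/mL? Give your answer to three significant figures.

6.00 × 10^5 cells/mL

Step 1: 0.12 mL + 3000 μL = 3.12 mL total → factor 3.12/0.12 = 26
Step 2: 14-fold → factor 14
Step 3: 420 μL brought to 1550 μL → factor 1550/420 = 3.6905
Overall dilution factor = 26 × 14 × 3.6905 = 1343.3
Stock = 447 cells/mL × 1343.3 = 6.00 × 10^5 cells/mL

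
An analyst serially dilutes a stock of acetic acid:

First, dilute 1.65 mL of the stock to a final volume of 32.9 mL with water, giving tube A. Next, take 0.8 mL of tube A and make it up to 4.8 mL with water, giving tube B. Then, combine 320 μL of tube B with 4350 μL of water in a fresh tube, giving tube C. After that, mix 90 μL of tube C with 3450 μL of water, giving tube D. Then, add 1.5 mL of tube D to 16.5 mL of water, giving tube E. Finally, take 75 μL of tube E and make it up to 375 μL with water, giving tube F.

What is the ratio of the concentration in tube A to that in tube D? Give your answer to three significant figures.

Step 1: 1.65 mL brought to 32.9 mL → factor 32.9/1.65 = 19.939
Step 2: 0.8 mL brought to 4.8 mL → factor 4.8/0.8 = 6
Step 3: 320 μL + 4350 μL = 4670 μL total → factor 4670/320 = 14.594
Step 4: 90 μL + 3450 μL = 3540 μL total → factor 3540/90 = 39.333
Dilution factor to tube A = 19.939; to tube D = 68674
[tube A]/[tube D] = (factor to tube D)/(factor to tube A) = 68674/19.939 = 3.44 × 10^3

3.44 × 10^3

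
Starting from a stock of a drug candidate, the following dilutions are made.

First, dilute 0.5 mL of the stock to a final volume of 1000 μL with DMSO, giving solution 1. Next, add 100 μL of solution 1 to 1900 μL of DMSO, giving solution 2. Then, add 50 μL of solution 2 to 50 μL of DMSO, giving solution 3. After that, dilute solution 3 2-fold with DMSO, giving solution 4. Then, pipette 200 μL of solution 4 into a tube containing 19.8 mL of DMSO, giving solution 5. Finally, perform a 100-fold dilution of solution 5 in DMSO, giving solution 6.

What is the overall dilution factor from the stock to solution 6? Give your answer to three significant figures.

1.60 × 10^6

Step 1: 0.5 mL brought to 1000 μL → factor 1/0.5 = 2
Step 2: 100 μL + 1900 μL = 2000 μL total → factor 2000/100 = 20
Step 3: 50 μL + 50 μL = 100 μL total → factor 100/50 = 2
Step 4: 2-fold → factor 2
Step 5: 200 μL + 19.8 mL = 20000 μL total → factor 20000/200 = 100
Step 6: 100-fold → factor 100
Overall dilution factor = 2 × 20 × 2 × 2 × 100 × 100 = 1.6 × 10^6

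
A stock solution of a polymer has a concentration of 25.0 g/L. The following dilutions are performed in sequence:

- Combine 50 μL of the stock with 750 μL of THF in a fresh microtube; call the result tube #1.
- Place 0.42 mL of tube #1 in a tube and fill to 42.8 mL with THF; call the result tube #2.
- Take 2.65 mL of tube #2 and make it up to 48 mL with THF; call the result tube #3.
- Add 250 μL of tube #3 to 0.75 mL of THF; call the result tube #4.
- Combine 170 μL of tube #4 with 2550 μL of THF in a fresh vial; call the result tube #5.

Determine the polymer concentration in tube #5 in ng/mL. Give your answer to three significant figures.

Step 1: 50 μL + 750 μL = 800 μL total → factor 800/50 = 16
Step 2: 0.42 mL brought to 42.8 mL → factor 42.8/0.42 = 101.9
Step 3: 2.65 mL brought to 48 mL → factor 48/2.65 = 18.113
Step 4: 250 μL + 0.75 mL = 1000 μL total → factor 1000/250 = 4
Step 5: 170 μL + 2550 μL = 2720 μL total → factor 2720/170 = 16
Overall dilution factor = 16 × 101.9 × 18.113 × 4 × 16 = 1.8901 × 10^6
Final = 25.0 g/L / 1.8901 × 10^6 = 1.323 × 10^-5 g/L = 13.2 ng/mL

13.2 ng/mL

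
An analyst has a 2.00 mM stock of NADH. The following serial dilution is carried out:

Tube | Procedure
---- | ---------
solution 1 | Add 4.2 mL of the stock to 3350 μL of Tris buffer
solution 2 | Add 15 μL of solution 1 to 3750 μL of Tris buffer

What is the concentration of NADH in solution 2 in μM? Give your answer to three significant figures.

4.43 μM

Step 1: 4.2 mL + 3350 μL = 7.55 mL total → factor 7.55/4.2 = 1.7976
Step 2: 15 μL + 3750 μL = 3765 μL total → factor 3765/15 = 251
Overall dilution factor = 1.7976 × 251 = 451.2
Final = 2.00 mM / 451.2 = 0.004433 mM = 4.43 μM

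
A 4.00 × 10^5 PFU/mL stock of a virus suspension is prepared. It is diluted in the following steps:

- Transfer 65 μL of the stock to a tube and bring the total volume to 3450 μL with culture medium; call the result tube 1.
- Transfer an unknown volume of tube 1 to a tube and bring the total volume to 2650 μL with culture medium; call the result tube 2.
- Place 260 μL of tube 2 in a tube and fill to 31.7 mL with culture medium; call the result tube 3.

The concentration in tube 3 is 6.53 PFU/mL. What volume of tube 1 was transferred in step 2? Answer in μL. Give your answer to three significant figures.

280 μL

Step 1: 65 μL brought to 3450 μL → factor 3450/65 = 53.077
Step 2: v brought to 2650 μL → factor = 2650 μL/v
Step 3: 260 μL brought to 31.7 mL → factor 31700/260 = 121.92
Product of known-step factors = 6471.3
Overall factor = 4.00 × 10^5 PFU/mL / (6.53 PFU/mL) = 61256
Step-2 factor = 61256 / 6471.3 = 9.4658
v = 2650 μL / 9.4658 = 280 μL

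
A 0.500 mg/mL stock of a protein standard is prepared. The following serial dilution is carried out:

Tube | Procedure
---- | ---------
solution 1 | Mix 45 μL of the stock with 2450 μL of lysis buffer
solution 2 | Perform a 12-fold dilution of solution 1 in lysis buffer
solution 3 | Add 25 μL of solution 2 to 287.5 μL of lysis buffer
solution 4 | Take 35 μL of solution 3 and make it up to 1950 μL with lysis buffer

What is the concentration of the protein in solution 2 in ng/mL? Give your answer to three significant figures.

752 ng/mL

Step 1: 45 μL + 2450 μL = 2495 μL total → factor 2495/45 = 55.444
Step 2: 12-fold → factor 12
Dilution factor through solution 2 = 55.444 × 12 = 665.33
[solution 2] = 0.500 mg/mL / 665.33 = 0.0007515 mg/mL = 752 ng/mL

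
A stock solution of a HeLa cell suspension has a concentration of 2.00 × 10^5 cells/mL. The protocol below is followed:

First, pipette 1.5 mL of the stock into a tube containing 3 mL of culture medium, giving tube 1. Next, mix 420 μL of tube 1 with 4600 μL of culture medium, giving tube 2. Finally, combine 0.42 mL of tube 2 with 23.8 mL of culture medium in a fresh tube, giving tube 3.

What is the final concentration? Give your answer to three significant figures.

96.7 cells/mL

Step 1: 1.5 mL + 3 mL = 4.5 mL total → factor 4.5/1.5 = 3
Step 2: 420 μL + 4600 μL = 5020 μL total → factor 5020/420 = 11.952
Step 3: 0.42 mL + 23.8 mL = 24.22 mL total → factor 24.22/0.42 = 57.667
Overall dilution factor = 3 × 11.952 × 57.667 = 2067.8
Final = 2.00 × 10^5 cells/mL / 2067.8 = 96.7 cells/mL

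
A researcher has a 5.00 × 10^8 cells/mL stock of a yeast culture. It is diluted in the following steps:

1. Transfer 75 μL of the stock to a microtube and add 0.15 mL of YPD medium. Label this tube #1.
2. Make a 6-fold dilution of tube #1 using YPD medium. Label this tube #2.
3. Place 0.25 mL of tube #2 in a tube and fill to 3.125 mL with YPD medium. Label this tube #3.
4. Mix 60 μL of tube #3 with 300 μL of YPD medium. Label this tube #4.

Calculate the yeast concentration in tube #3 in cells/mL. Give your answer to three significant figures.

2.22 × 10^6 cells/mL

Step 1: 75 μL + 0.15 mL = 225 μL total → factor 225/75 = 3
Step 2: 6-fold → factor 6
Step 3: 0.25 mL brought to 3.125 mL → factor 3.125/0.25 = 12.5
Dilution factor through tube #3 = 3 × 6 × 12.5 = 225
[tube #3] = 5.00 × 10^8 cells/mL / 225 = 2.22 × 10^6 cells/mL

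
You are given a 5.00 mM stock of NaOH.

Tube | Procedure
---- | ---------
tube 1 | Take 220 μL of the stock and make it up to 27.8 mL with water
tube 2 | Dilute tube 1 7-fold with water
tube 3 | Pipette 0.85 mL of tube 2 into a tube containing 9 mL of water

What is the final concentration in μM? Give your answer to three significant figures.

0.488 μM

Step 1: 220 μL brought to 27.8 mL → factor 27800/220 = 126.36
Step 2: 7-fold → factor 7
Step 3: 0.85 mL + 9 mL = 9.85 mL total → factor 9.85/0.85 = 11.588
Overall dilution factor = 126.36 × 7 × 11.588 = 10250
Final = 5.00 mM / 10250 = 0.0004878 mM = 0.488 μM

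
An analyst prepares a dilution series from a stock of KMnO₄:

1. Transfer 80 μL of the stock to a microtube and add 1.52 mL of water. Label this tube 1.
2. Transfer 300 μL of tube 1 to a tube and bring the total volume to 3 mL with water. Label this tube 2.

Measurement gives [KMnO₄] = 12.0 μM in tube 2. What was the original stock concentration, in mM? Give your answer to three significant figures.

Step 1: 80 μL + 1.52 mL = 1600 μL total → factor 1600/80 = 20
Step 2: 300 μL brought to 3 mL → factor 3000/300 = 10
Overall dilution factor = 20 × 10 = 200
Stock = 12.0 μM × 200 = 2400 μM = 2.40 mM

2.40 mM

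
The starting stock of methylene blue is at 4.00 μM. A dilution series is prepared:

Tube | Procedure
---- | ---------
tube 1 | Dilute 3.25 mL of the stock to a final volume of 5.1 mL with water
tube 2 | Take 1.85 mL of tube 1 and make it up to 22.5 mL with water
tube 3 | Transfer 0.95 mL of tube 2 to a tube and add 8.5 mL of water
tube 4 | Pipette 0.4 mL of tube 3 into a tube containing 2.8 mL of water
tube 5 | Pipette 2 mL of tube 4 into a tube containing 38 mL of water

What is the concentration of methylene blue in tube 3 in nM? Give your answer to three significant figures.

Step 1: 3.25 mL brought to 5.1 mL → factor 5.1/3.25 = 1.5692
Step 2: 1.85 mL brought to 22.5 mL → factor 22.5/1.85 = 12.162
Step 3: 0.95 mL + 8.5 mL = 9.45 mL total → factor 9.45/0.95 = 9.9474
Dilution factor through tube 3 = 1.5692 × 12.162 × 9.9474 = 189.85
[tube 3] = 4.00 μM / 189.85 = 0.02107 μM = 21.1 nM

21.1 nM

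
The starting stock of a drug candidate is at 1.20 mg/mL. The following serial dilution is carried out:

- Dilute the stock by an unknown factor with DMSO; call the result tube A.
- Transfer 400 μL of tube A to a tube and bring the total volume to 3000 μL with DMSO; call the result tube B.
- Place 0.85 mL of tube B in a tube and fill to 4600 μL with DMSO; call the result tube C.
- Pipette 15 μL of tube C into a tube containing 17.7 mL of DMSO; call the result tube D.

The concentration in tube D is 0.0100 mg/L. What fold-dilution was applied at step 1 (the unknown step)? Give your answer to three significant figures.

2.50-fold

Step 1: unknown factor x
Step 2: 400 μL brought to 3000 μL → factor 3000/400 = 7.5
Step 3: 0.85 mL brought to 4600 μL → factor 4.6/0.85 = 5.4118
Step 4: 15 μL + 17.7 mL = 17715 μL total → factor 17715/15 = 1181
Product of known-step factors = 47935
Overall factor = 1.20 mg/mL / (0.0100 mg/L) = 1.2 × 10^5
x = 1.2 × 10^5 / 47935 = 2.50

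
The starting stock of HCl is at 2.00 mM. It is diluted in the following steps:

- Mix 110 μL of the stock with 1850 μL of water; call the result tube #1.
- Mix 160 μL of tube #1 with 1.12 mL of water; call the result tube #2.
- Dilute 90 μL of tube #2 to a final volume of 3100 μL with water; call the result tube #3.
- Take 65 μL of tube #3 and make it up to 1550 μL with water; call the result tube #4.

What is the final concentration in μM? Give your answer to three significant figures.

0.0171 μM

Step 1: 110 μL + 1850 μL = 1960 μL total → factor 1960/110 = 17.818
Step 2: 160 μL + 1.12 mL = 1280 μL total → factor 1280/160 = 8
Step 3: 90 μL brought to 3100 μL → factor 3100/90 = 34.444
Step 4: 65 μL brought to 1550 μL → factor 1550/65 = 23.846
Overall dilution factor = 17.818 × 8 × 34.444 × 23.846 = 1.1708 × 10^5
Final = 2.00 mM / 1.1708 × 10^5 = 1.708 × 10^-5 mM = 0.0171 μM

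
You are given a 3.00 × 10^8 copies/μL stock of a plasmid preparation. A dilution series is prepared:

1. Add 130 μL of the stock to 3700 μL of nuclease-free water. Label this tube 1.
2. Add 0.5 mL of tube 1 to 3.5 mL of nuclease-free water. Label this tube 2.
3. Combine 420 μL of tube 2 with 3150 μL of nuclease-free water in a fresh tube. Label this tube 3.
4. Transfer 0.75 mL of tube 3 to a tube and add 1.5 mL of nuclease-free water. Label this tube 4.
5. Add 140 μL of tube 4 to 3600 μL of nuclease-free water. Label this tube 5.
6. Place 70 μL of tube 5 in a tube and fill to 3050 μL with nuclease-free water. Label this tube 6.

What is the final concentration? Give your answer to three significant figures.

Step 1: 130 μL + 3700 μL = 3830 μL total → factor 3830/130 = 29.462
Step 2: 0.5 mL + 3.5 mL = 4 mL total → factor 4/0.5 = 8
Step 3: 420 μL + 3150 μL = 3570 μL total → factor 3570/420 = 8.5
Step 4: 0.75 mL + 1.5 mL = 2.25 mL total → factor 2.25/0.75 = 3
Step 5: 140 μL + 3600 μL = 3740 μL total → factor 3740/140 = 26.714
Step 6: 70 μL brought to 3050 μL → factor 3050/70 = 43.571
Overall dilution factor = 29.462 × 8 × 8.5 × 3 × 26.714 × 43.571 = 6.9957 × 10^6
Final = 3.00 × 10^8 copies/μL / 6.9957 × 10^6 = 42.9 copies/μL

42.9 copies/μL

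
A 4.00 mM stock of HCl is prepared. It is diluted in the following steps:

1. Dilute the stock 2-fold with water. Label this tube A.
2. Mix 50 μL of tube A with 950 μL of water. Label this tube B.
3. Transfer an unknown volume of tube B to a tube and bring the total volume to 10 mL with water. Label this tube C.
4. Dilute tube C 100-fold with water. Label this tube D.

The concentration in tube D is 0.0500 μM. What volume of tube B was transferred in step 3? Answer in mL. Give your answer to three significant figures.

Step 1: 2-fold → factor 2
Step 2: 50 μL + 950 μL = 1000 μL total → factor 1000/50 = 20
Step 3: v brought to 10 mL → factor = 10 mL/v
Step 4: 100-fold → factor 100
Product of known-step factors = 4000
Overall factor = 4.00 mM / (0.0500 μM) = 80000
Step-3 factor = 80000 / 4000 = 20
v = 10 mL / 20 = 0.500 mL

0.500 mL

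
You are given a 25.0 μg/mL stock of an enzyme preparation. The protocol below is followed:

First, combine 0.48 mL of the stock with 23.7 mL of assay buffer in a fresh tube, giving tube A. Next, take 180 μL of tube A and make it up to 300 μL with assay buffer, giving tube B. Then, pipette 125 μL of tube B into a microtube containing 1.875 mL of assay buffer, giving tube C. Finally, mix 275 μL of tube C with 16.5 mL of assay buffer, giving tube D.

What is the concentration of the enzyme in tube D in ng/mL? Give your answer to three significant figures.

Step 1: 0.48 mL + 23.7 mL = 24.18 mL total → factor 24.18/0.48 = 50.375
Step 2: 180 μL brought to 300 μL → factor 300/180 = 1.6667
Step 3: 125 μL + 1.875 mL = 2000 μL total → factor 2000/125 = 16
Step 4: 275 μL + 16.5 mL = 16775 μL total → factor 16775/275 = 61
Overall dilution factor = 50.375 × 1.6667 × 16 × 61 = 81943
Final = 25.0 μg/mL / 81943 = 0.0003051 μg/mL = 0.305 ng/mL

0.305 ng/mL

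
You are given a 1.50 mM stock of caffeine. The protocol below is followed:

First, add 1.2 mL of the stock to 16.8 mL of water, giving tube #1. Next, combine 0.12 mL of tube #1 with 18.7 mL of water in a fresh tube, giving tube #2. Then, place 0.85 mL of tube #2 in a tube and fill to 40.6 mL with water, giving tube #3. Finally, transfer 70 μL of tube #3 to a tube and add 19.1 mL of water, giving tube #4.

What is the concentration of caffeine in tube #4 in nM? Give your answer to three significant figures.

0.0487 nM

Step 1: 1.2 mL + 16.8 mL = 18 mL total → factor 18/1.2 = 15
Step 2: 0.12 mL + 18.7 mL = 18.82 mL total → factor 18.82/0.12 = 156.83
Step 3: 0.85 mL brought to 40.6 mL → factor 40.6/0.85 = 47.765
Step 4: 70 μL + 19.1 mL = 19170 μL total → factor 19170/70 = 273.86
Overall dilution factor = 15 × 156.83 × 47.765 × 273.86 = 3.0772 × 10^7
Final = 1.50 mM / 3.0772 × 10^7 = 4.875 × 10^-8 mM = 0.0487 nM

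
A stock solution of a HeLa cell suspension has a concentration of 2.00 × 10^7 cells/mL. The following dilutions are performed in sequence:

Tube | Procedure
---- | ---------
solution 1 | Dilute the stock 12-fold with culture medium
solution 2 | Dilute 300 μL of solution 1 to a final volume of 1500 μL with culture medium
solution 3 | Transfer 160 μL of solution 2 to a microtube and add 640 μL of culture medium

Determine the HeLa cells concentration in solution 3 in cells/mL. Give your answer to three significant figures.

6.67 × 10^4 cells/mL

Step 1: 12-fold → factor 12
Step 2: 300 μL brought to 1500 μL → factor 1500/300 = 5
Step 3: 160 μL + 640 μL = 800 μL total → factor 800/160 = 5
Overall dilution factor = 12 × 5 × 5 = 300
Final = 2.00 × 10^7 cells/mL / 300 = 6.67 × 10^4 cells/mL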